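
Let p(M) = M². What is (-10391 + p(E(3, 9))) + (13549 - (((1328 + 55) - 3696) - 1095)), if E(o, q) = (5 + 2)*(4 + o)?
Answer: 8967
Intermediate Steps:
E(o, q) = 28 + 7*o (E(o, q) = 7*(4 + o) = 28 + 7*o)
(-10391 + p(E(3, 9))) + (13549 - (((1328 + 55) - 3696) - 1095)) = (-10391 + (28 + 7*3)²) + (13549 - (((1328 + 55) - 3696) - 1095)) = (-10391 + (28 + 21)²) + (13549 - ((1383 - 3696) - 1095)) = (-10391 + 49²) + (13549 - (-2313 - 1095)) = (-10391 + 2401) + (13549 - 1*(-3408)) = -7990 + (13549 + 3408) = -7990 + 16957 = 8967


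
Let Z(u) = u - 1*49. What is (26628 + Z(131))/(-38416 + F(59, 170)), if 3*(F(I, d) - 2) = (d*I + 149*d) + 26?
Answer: -40065/39928 ≈ -1.0034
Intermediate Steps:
F(I, d) = 32/3 + 149*d/3 + I*d/3 (F(I, d) = 2 + ((d*I + 149*d) + 26)/3 = 2 + ((I*d + 149*d) + 26)/3 = 2 + ((149*d + I*d) + 26)/3 = 2 + (26 + 149*d + I*d)/3 = 2 + (26/3 + 149*d/3 + I*d/3) = 32/3 + 149*d/3 + I*d/3)
Z(u) = -49 + u (Z(u) = u - 49 = -49 + u)
(26628 + Z(131))/(-38416 + F(59, 170)) = (26628 + (-49 + 131))/(-38416 + (32/3 + (149/3)*170 + (1/3)*59*170)) = (26628 + 82)/(-38416 + (32/3 + 25330/3 + 10030/3)) = 26710/(-38416 + 35392/3) = 26710/(-79856/3) = 26710*(-3/79856) = -40065/39928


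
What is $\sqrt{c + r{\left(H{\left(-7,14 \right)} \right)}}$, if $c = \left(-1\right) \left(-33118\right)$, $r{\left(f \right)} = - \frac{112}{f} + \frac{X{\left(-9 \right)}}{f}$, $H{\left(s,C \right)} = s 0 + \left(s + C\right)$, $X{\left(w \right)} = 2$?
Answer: $\frac{2 \sqrt{405503}}{7} \approx 181.94$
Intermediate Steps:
$H{\left(s,C \right)} = C + s$ ($H{\left(s,C \right)} = 0 + \left(C + s\right) = C + s$)
$r{\left(f \right)} = - \frac{110}{f}$ ($r{\left(f \right)} = - \frac{112}{f} + \frac{2}{f} = - \frac{110}{f}$)
$c = 33118$
$\sqrt{c + r{\left(H{\left(-7,14 \right)} \right)}} = \sqrt{33118 - \frac{110}{14 - 7}} = \sqrt{33118 - \frac{110}{7}} = \sqrt{\frac{231716}{7}} = \frac{2 \sqrt{405503}}{7}$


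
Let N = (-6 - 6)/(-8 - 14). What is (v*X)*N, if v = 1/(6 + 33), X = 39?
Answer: 6/11 ≈ 0.54545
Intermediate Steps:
v = 1/39 ≈ 0.025641
N = 6/11 (N = -12/(-22) = -12*(-1/22) = 6/11 ≈ 0.54545)
(v*X)*N = ((1/39)*39)*(6/11) = 1*(6/11) = 6/11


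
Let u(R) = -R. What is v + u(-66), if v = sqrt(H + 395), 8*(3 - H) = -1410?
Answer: 66 + sqrt(2297)/2 ≈ 89.964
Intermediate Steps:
H = 717/4 (H = 3 - 1/8*(-1410) = 3 + 705/4 = 717/4 ≈ 179.25)
v = sqrt(2297)/2 (v = sqrt(717/4 + 395) = sqrt(2297/4) = sqrt(2297)/2 ≈ 23.964)
v + u(-66) = sqrt(2297)/2 - 1*(-66) = sqrt(2297)/2 + 66 = 66 + sqrt(2297)/2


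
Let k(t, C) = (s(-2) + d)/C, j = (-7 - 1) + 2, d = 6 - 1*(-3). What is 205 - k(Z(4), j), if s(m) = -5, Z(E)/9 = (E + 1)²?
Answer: 617/3 ≈ 205.67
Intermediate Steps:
Z(E) = 9*(1 + E)² (Z(E) = 9*(E + 1)² = 9*(1 + E)²)
d = 9 (d = 6 + 3 = 9)
j = -6 (j = -8 + 2 = -6)
k(t, C) = 4/C (k(t, C) = (-5 + 9)/C = 4/C)
205 - k(Z(4), j) = 205 - 4/(-6) = 205 - 4*(-1)/6 = 205 - 1*(-⅔) = 205 + ⅔ = 617/3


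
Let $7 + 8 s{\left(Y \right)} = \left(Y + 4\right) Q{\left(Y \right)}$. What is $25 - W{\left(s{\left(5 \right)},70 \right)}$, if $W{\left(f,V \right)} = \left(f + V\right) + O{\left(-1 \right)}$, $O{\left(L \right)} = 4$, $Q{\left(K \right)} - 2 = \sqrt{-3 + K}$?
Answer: $- \frac{403}{8} - \frac{9 \sqrt{2}}{8} \approx -51.966$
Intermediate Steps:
$Q{\left(K \right)} = 2 + \sqrt{-3 + K}$
$s{\left(Y \right)} = - \frac{7}{8} + \frac{\left(2 + \sqrt{-3 + Y}\right) \left(4 + Y\right)}{8}$ ($s{\left(Y \right)} = - \frac{7}{8} + \frac{\left(Y + 4\right) \left(2 + \sqrt{-3 + Y}\right)}{8} = - \frac{7}{8} + \frac{\left(4 + Y\right) \left(2 + \sqrt{-3 + Y}\right)}{8} = - \frac{7}{8} + \frac{\left(2 + \sqrt{-3 + Y}\right) \left(4 + Y\right)}{8}$)
$W{\left(f,V \right)} = 4 + V + f$ ($W{\left(f,V \right)} = \left(f + V\right) + 4 = \left(V + f\right) + 4 = 4 + V + f$)
$25 - W{\left(s{\left(5 \right)},70 \right)} = 25 - \left(4 + 70 + \left(\frac{1}{8} + \frac{\sqrt{-3 + 5}}{2} + \frac{1}{8} \cdot 5 \left(2 + \sqrt{-3 + 5}\right)\right)\right) = 25 - \left(4 + 70 + \left(\frac{1}{8} + \frac{\sqrt{2}}{2} + \frac{1}{8} \cdot 5 \left(2 + \sqrt{2}\right)\right)\right) = 25 - \left(4 + 70 + \left(\frac{1}{8} + \frac{\sqrt{2}}{2} + \left(\frac{5}{4} + \frac{5 \sqrt{2}}{8}\right)\right)\right) = 25 - \left(4 + 70 + \left(\frac{11}{8} + \frac{9 \sqrt{2}}{8}\right)\right) = 25 - \left(\frac{603}{8} + \frac{9 \sqrt{2}}{8}\right) = - \frac{403}{8} - \frac{9 \sqrt{2}}{8}$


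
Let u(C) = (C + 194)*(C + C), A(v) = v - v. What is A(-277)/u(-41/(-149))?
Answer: 0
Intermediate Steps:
A(v) = 0
u(C) = 2*C*(194 + C) (u(C) = (194 + C)*(2*C) = 2*C*(194 + C))
A(-277)/u(-41/(-149)) = 0/((2*(-41/(-149))*(194 - 41/(-149)))) = 0/((2*(-41*(-1/149))*(194 - 41*(-1/149)))) = 0/((2*(41/149)*(194 + 41/149))) = 0/((2*(41/149)*(28947/149))) = 0/(2373654/22201) = 0*(22201/2373654) = 0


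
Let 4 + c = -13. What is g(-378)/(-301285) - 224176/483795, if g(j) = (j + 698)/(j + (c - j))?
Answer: -229607982064/495584600355 ≈ -0.46331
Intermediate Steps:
c = -17 (c = -4 - 13 = -17)
g(j) = -698/17 - j/17 (g(j) = (j + 698)/(j + (-17 - j)) = (698 + j)/(-17) = (698 + j)*(-1/17) = -698/17 - j/17)
g(-378)/(-301285) - 224176/483795 = (-698/17 - 1/17*(-378))/(-301285) - 224176/483795 = (-698/17 + 378/17)*(-1/301285) - 224176*1/483795 = -320/17*(-1/301285) - 224176/483795 = 64/1024369 - 224176/483795 = -229607982064/495584600355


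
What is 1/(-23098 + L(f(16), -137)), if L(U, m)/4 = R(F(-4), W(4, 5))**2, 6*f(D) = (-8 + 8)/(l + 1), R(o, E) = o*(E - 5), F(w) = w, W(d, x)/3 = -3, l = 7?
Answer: -1/10554 ≈ -9.4751e-5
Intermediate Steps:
W(d, x) = -9 (W(d, x) = 3*(-3) = -9)
R(o, E) = o*(-5 + E)
f(D) = 0 (f(D) = ((-8 + 8)/(7 + 1))/6 = (0/8)/6 = (0*(1/8))/6 = (1/6)*0 = 0)
L(U, m) = 12544 (L(U, m) = 4*(-4*(-5 - 9))**2 = 4*(-4*(-14))**2 = 4*56**2 = 4*3136 = 12544)
1/(-23098 + L(f(16), -137)) = 1/(-23098 + 12544) = 1/(-10554) = -1/10554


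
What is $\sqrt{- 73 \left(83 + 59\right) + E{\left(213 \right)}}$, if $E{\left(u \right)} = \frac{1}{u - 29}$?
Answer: $\frac{3 i \sqrt{9748642}}{92} \approx 101.81 i$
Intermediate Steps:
$E{\left(u \right)} = \frac{1}{-29 + u}$
$\sqrt{- 73 \left(83 + 59\right) + E{\left(213 \right)}} = \sqrt{- 73 \left(83 + 59\right) + \frac{1}{-29 + 213}} = \sqrt{\left(-73\right) 142 + \frac{1}{184}} = \sqrt{-10366 + \frac{1}{184}} = \sqrt{- \frac{1907343}{184}} = \frac{3 i \sqrt{9748642}}{92}$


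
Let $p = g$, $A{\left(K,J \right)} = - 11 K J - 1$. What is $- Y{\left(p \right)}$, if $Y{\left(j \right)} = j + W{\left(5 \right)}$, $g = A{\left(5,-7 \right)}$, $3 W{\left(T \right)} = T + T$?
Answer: $- \frac{1162}{3} \approx -387.33$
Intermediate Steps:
$W{\left(T \right)} = \frac{2 T}{3}$ ($W{\left(T \right)} = \frac{T + T}{3} = \frac{2 T}{3}$)
$A{\left(K,J \right)} = -1 - 11 J K$ ($A{\left(K,J \right)} = - 11 J K - 1 = -1 - 11 J K$)
$g = 384$ ($g = -1 - \left(-77\right) 5 = -1 + 385 = 384$)
$p = 384$
$Y{\left(j \right)} = \frac{10}{3} + j$ ($Y{\left(j \right)} = j + \frac{2}{3} \cdot 5 = j + \frac{10}{3} = \frac{10}{3} + j$)
$- Y{\left(p \right)} = - (\frac{10}{3} + 384) = \left(-1\right) \frac{1162}{3} = - \frac{1162}{3}$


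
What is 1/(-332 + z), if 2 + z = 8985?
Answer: 1/8651 ≈ 0.00011559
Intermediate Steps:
z = 8983 (z = -2 + 8985 = 8983)
1/(-332 + z) = 1/(-332 + 8983) = 1/8651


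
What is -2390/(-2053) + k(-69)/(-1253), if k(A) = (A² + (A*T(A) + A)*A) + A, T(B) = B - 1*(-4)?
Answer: 618919306/2572409 ≈ 240.60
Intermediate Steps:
T(B) = 4 + B (T(B) = B + 4 = 4 + B)
k(A) = A + A² + A*(A + A*(4 + A)) (k(A) = (A² + (A*(4 + A) + A)*A) + A = (A² + (A + A*(4 + A))*A) + A = (A² + A*(A + A*(4 + A))) + A = A + A² + A*(A + A*(4 + A)))
-2390/(-2053) + k(-69)/(-1253) = -2390/(-2053) - 69*(1 + (-69)² + 6*(-69))/(-1253) = -2390*(-1/2053) - 69*(1 + 4761 - 414)*(-1/1253) = 2390/2053 - 69*4348*(-1/1253) = 2390/2053 - 300012*(-1/1253) = 2390/2053 + 300012/1253 = 618919306/2572409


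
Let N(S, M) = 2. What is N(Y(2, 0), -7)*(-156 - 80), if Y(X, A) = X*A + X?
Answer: -472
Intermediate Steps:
Y(X, A) = X + A*X (Y(X, A) = A*X + X = X + A*X)
N(Y(2, 0), -7)*(-156 - 80) = 2*(-156 - 80) = 2*(-236) = -472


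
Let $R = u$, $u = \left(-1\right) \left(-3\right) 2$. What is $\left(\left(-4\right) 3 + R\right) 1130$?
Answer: $-6780$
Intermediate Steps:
$u = 6$ ($u = 3 \cdot 2 = 6$)
$R = 6$
$\left(\left(-4\right) 3 + R\right) 1130 = \left(\left(-4\right) 3 + 6\right) 1130 = \left(-12 + 6\right) 1130 = \left(-6\right) 1130 = -6780$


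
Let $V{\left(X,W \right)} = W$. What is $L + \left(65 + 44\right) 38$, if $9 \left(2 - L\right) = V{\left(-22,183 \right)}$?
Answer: $\frac{12371}{3} \approx 4123.7$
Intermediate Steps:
$L = - \frac{55}{3}$ ($L = 2 - \frac{61}{3} = - \frac{55}{3} \approx -18.333$)
$L + \left(65 + 44\right) 38 = - \frac{55}{3} + \left(65 + 44\right) 38 = - \frac{55}{3} + 109 \cdot 38 = - \frac{55}{3} + 4142 = \frac{12371}{3}$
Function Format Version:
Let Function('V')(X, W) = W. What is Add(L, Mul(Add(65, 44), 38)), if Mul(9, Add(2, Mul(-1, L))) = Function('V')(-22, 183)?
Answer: Rational(12371, 3) ≈ 4123.7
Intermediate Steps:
L = Rational(-55, 3) (L = Add(2, Mul(Rational(-1, 9), 183)) = Add(2, Rational(-61, 3)) = Rational(-55, 3) ≈ -18.333)
Add(L, Mul(Add(65, 44), 38)) = Add(Rational(-55, 3), Mul(Add(65, 44), 38)) = Add(Rational(-55, 3), Mul(109, 38)) = Add(Rational(-55, 3), 4142) = Rational(12371, 3)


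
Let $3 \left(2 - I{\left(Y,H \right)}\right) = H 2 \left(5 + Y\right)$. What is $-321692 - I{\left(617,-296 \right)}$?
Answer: $- \frac{1333306}{3} \approx -4.4444 \cdot 10^{5}$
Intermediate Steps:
$I{\left(Y,H \right)} = 2 - \frac{2 H \left(5 + Y\right)}{3}$ ($I{\left(Y,H \right)} = 2 - \frac{H 2 \left(5 + Y\right)}{3} = 2 - \frac{2 H \left(5 + Y\right)}{3}$)
$-321692 - I{\left(617,-296 \right)} = -321692 - \left(2 - - \frac{2960}{3} - \left(- \frac{592}{3}\right) 617\right) = -321692 - \left(2 + \frac{2960}{3} + \frac{365264}{3}\right) = -321692 - \frac{368230}{3} = - \frac{1333306}{3}$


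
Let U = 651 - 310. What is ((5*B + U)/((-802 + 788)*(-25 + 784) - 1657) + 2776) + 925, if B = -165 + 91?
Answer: 45459412/12283 ≈ 3701.0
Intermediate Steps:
U = 341
B = -74
((5*B + U)/((-802 + 788)*(-25 + 784) - 1657) + 2776) + 925 = ((5*(-74) + 341)/((-802 + 788)*(-25 + 784) - 1657) + 2776) + 925 = ((-370 + 341)/(-14*759 - 1657) + 2776) + 925 = (-29/(-10626 - 1657) + 2776) + 925 = (-29/(-12283) + 2776) + 925 = (-29*(-1/12283) + 2776) + 925 = (29/12283 + 2776) + 925 = 34097637/12283 + 925 = 45459412/12283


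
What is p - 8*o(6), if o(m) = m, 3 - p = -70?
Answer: 25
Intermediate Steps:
p = 73 (p = 3 - 1*(-70) = 3 + 70 = 73)
p - 8*o(6) = 73 - 8*6 = 73 - 48 = 25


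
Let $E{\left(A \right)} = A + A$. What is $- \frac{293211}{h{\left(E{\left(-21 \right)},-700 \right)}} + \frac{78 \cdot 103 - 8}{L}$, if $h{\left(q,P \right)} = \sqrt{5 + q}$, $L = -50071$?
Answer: $- \frac{8026}{50071} + \frac{293211 i \sqrt{37}}{37} \approx -0.16029 + 48204.0 i$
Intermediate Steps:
$E{\left(A \right)} = 2 A$
$- \frac{293211}{h{\left(E{\left(-21 \right)},-700 \right)}} + \frac{78 \cdot 103 - 8}{L} = - \frac{293211}{\sqrt{5 + 2 \left(-21\right)}} + \frac{78 \cdot 103 - 8}{-50071} = - \frac{293211}{\sqrt{5 - 42}} + \left(8034 - 8\right) \left(- \frac{1}{50071}\right) = - \frac{293211}{\sqrt{-37}} + 8026 \left(- \frac{1}{50071}\right) = - \frac{293211}{i \sqrt{37}} - \frac{8026}{50071} = - 293211 \left(- \frac{i \sqrt{37}}{37}\right) - \frac{8026}{50071} = \frac{293211 i \sqrt{37}}{37} - \frac{8026}{50071} = - \frac{8026}{50071} + \frac{293211 i \sqrt{37}}{37}$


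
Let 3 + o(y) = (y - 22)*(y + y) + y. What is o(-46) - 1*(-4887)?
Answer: 11094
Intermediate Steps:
o(y) = -3 + y + 2*y*(-22 + y) (o(y) = -3 + ((y - 22)*(y + y) + y) = -3 + ((-22 + y)*(2*y) + y) = -3 + (2*y*(-22 + y) + y) = -3 + (y + 2*y*(-22 + y)) = -3 + y + 2*y*(-22 + y))
o(-46) - 1*(-4887) = (-3 - 43*(-46) + 2*(-46)²) - 1*(-4887) = (-3 + 1978 + 2*2116) + 4887 = (-3 + 1978 + 4232) + 4887 = 6207 + 4887 = 11094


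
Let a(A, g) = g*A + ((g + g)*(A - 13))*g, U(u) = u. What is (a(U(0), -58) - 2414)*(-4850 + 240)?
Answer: 414337580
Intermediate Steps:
a(A, g) = A*g + 2*g²*(-13 + A) (a(A, g) = A*g + ((2*g)*(-13 + A))*g = A*g + (2*g*(-13 + A))*g = A*g + 2*g²*(-13 + A))
(a(U(0), -58) - 2414)*(-4850 + 240) = (-58*(0 - 26*(-58) + 2*0*(-58)) - 2414)*(-4850 + 240) = (-58*(0 + 1508 + 0) - 2414)*(-4610) = (-58*1508 - 2414)*(-4610) = (-87464 - 2414)*(-4610) = -89878*(-4610) = 414337580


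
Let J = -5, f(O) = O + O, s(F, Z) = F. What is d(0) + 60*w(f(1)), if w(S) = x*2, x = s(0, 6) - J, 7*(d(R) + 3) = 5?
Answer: 4184/7 ≈ 597.71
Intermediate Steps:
d(R) = -16/7 (d(R) = -3 + (1/7)*5 = -3 + 5/7 = -16/7)
f(O) = 2*O
x = 5 (x = 0 - 1*(-5) = 0 + 5 = 5)
w(S) = 10 (w(S) = 5*2 = 10)
d(0) + 60*w(f(1)) = -16/7 + 60*10 = -16/7 + 600 = 4184/7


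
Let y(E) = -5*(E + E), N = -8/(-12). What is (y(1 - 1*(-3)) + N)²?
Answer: 13924/9 ≈ 1547.1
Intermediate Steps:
N = ⅔ (N = -8*(-1/12) = ⅔ ≈ 0.66667)
y(E) = -10*E
(y(1 - 1*(-3)) + N)² = (-10*(1 - 1*(-3)) + ⅔)² = (-10*(1 + 3) + ⅔)² = (-10*4 + ⅔)² = (-40 + ⅔)² = (-118/3)² = 13924/9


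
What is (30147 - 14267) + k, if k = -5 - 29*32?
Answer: 14947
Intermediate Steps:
k = -933 (k = -5 - 928 = -933)
(30147 - 14267) + k = (30147 - 14267) - 933 = 15880 - 933 = 14947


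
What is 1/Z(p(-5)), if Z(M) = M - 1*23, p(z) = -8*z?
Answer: 1/17 ≈ 0.058824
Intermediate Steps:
Z(M) = -23 + M (Z(M) = M - 23 = -23 + M)
1/Z(p(-5)) = 1/(-23 - 8*(-5)) = 1/(-23 + 40) = 1/17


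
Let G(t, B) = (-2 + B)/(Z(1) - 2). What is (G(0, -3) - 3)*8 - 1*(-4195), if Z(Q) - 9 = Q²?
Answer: 4166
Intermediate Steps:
Z(Q) = 9 + Q²
G(t, B) = -¼ + B/8 (G(t, B) = (-2 + B)/((9 + 1²) - 2) = (-2 + B)/((9 + 1) - 2) = (-2 + B)/(10 - 2) = (-2 + B)/8 = (-2 + B)*(⅛) = -¼ + B/8)
(G(0, -3) - 3)*8 - 1*(-4195) = ((-¼ + (⅛)*(-3)) - 3)*8 - 1*(-4195) = ((-¼ - 3/8) - 3)*8 + 4195 = (-5/8 - 3)*8 + 4195 = -29/8*8 + 4195 = -29 + 4195 = 4166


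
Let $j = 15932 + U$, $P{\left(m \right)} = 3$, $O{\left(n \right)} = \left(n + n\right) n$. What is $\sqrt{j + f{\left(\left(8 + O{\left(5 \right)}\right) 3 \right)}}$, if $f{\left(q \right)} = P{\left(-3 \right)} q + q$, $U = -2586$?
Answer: $\sqrt{14042} \approx 118.5$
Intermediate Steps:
$O{\left(n \right)} = 2 n^{2}$ ($O{\left(n \right)} = 2 n n = 2 n^{2}$)
$f{\left(q \right)} = 4 q$ ($f{\left(q \right)} = 3 q + q = 4 q$)
$j = 13346$ ($j = 15932 - 2586 = 13346$)
$\sqrt{j + f{\left(\left(8 + O{\left(5 \right)}\right) 3 \right)}} = \sqrt{13346 + 4 \left(8 + 2 \cdot 5^{2}\right) 3} = \sqrt{13346 + 4 \left(8 + 2 \cdot 25\right) 3} = \sqrt{13346 + 4 \left(8 + 50\right) 3} = \sqrt{13346 + 4 \cdot 58 \cdot 3} = \sqrt{13346 + 4 \cdot 174} = \sqrt{13346 + 696} = \sqrt{14042}$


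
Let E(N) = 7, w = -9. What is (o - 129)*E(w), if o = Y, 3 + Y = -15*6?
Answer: -1554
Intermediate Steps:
Y = -93 (Y = -3 - 15*6 = -3 - 90 = -93)
o = -93
(o - 129)*E(w) = (-93 - 129)*7 = -222*7 = -1554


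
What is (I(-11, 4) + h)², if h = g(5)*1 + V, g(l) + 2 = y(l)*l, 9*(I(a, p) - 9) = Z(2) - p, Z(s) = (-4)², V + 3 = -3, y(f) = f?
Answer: 6724/9 ≈ 747.11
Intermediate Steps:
V = -6 (V = -3 - 3 = -6)
Z(s) = 16
I(a, p) = 97/9 - p/9 (I(a, p) = 9 + (16 - p)/9 = 9 + (16/9 - p/9) = 97/9 - p/9)
g(l) = -2 + l² (g(l) = -2 + l*l = -2 + l²)
h = 17 (h = (-2 + 5²)*1 - 6 = (-2 + 25)*1 - 6 = 23*1 - 6 = 23 - 6 = 17)
(I(-11, 4) + h)² = ((97/9 - ⅑*4) + 17)² = ((97/9 - 4/9) + 17)² = (31/3 + 17)² = (82/3)² = 6724/9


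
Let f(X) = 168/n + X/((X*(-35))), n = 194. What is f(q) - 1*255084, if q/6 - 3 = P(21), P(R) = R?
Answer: -866007337/3395 ≈ -2.5508e+5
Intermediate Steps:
q = 144 (q = 18 + 6*21 = 18 + 126 = 144)
f(X) = 2843/3395 (f(X) = 168/194 + X/((X*(-35))) = 168*(1/194) + X/((-35*X)) = 84/97 + X*(-1/(35*X)) = 84/97 - 1/35 = 2843/3395)
f(q) - 1*255084 = 2843/3395 - 1*255084 = 2843/3395 - 255084 = -866007337/3395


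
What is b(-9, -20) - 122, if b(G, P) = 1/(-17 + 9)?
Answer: -977/8 ≈ -122.13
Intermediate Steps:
b(G, P) = -⅛ (b(G, P) = 1/(-8) = -⅛)
b(-9, -20) - 122 = -⅛ - 122 = -977/8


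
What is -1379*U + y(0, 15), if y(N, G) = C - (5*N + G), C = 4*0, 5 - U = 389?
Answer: 529521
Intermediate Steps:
U = -384 (U = 5 - 1*389 = 5 - 389 = -384)
C = 0
y(N, G) = -G - 5*N (y(N, G) = 0 - (5*N + G) = 0 - (G + 5*N) = 0 + (-G - 5*N) = -G - 5*N)
-1379*U + y(0, 15) = -1379*(-384) + (-1*15 - 5*0) = 529536 + (-15 + 0) = 529536 - 15 = 529521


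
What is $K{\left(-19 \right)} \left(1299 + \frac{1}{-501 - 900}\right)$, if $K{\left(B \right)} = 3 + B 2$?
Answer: $- \frac{63696430}{1401} \approx -45465.0$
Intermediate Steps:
$K{\left(B \right)} = 3 + 2 B$
$K{\left(-19 \right)} \left(1299 + \frac{1}{-501 - 900}\right) = \left(3 + 2 \left(-19\right)\right) \left(1299 + \frac{1}{-501 - 900}\right) = \left(3 - 38\right) \left(1299 + \frac{1}{-1401}\right) = - 35 \left(1299 - \frac{1}{1401}\right) = \left(-35\right) \frac{1819898}{1401} = - \frac{63696430}{1401}$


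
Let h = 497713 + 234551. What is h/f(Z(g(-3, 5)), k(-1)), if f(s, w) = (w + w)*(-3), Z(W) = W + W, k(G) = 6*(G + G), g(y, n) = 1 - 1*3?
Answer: 30511/3 ≈ 10170.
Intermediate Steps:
g(y, n) = -2 (g(y, n) = 1 - 3 = -2)
k(G) = 12*G (k(G) = 6*(2*G) = 12*G)
Z(W) = 2*W
f(s, w) = -6*w (f(s, w) = (2*w)*(-3) = -6*w)
h = 732264
h/f(Z(g(-3, 5)), k(-1)) = 732264/((-72*(-1))) = 732264/((-6*(-12))) = 732264/72 = 732264*(1/72) = 30511/3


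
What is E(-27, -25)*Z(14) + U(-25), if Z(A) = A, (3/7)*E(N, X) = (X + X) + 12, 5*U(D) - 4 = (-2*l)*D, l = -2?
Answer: -18908/15 ≈ -1260.5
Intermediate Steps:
U(D) = ⅘ + 4*D/5 (U(D) = ⅘ + ((-2*(-2))*D)/5 = ⅘ + (4*D)/5 = ⅘ + 4*D/5)
E(N, X) = 28 + 14*X/3 (E(N, X) = 7*((X + X) + 12)/3 = 7*(2*X + 12)/3 = 7*(12 + 2*X)/3 = 28 + 14*X/3)
E(-27, -25)*Z(14) + U(-25) = (28 + (14/3)*(-25))*14 + (⅘ + (⅘)*(-25)) = (28 - 350/3)*14 + (⅘ - 20) = -266/3*14 - 96/5 = -3724/3 - 96/5 = -18908/15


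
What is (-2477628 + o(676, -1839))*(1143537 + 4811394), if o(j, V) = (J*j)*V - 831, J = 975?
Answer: -7232640997973229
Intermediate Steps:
o(j, V) = -831 + 975*V*j (o(j, V) = (975*j)*V - 831 = 975*V*j - 831 = -831 + 975*V*j)
(-2477628 + o(676, -1839))*(1143537 + 4811394) = (-2477628 + (-831 + 975*(-1839)*676))*(1143537 + 4811394) = (-2477628 + (-831 - 1212084900))*5954931 = (-2477628 - 1212085731)*5954931 = -1214563359*5954931 = -7232640997973229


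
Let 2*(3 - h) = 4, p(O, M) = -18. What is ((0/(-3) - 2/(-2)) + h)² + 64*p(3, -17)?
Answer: -1148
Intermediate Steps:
h = 1 (h = 3 - ½*4 = 3 - 2 = 1)
((0/(-3) - 2/(-2)) + h)² + 64*p(3, -17) = ((0/(-3) - 2/(-2)) + 1)² + 64*(-18) = ((0*(-⅓) - 2*(-½)) + 1)² - 1152 = ((0 + 1) + 1)² - 1152 = (1 + 1)² - 1152 = 2² - 1152 = 4 - 1152 = -1148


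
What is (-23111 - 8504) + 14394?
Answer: -17221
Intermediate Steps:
(-23111 - 8504) + 14394 = -31615 + 14394 = -17221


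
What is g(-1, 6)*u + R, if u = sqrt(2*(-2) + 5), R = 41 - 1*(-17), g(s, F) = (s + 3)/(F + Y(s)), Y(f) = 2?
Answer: 233/4 ≈ 58.250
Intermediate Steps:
g(s, F) = (3 + s)/(2 + F) (g(s, F) = (s + 3)/(F + 2) = (3 + s)/(2 + F))
R = 58 (R = 41 + 17 = 58)
u = 1 (u = sqrt(-4 + 5) = sqrt(1) = 1)
g(-1, 6)*u + R = ((3 - 1)/(2 + 6))*1 + 58 = (2/8)*1 + 58 = ((1/8)*2)*1 + 58 = (1/4)*1 + 58 = 1/4 + 58 = 233/4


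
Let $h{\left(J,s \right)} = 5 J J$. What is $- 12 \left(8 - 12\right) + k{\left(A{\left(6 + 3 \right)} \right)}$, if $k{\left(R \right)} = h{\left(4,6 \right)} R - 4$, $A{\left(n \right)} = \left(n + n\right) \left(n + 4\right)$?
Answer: $18764$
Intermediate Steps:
$h{\left(J,s \right)} = 5 J^{2}$
$A{\left(n \right)} = 2 n \left(4 + n\right)$
$k{\left(R \right)} = -4 + 80 R$ ($k{\left(R \right)} = 5 \cdot 4^{2} R - 4 = 5 \cdot 16 R - 4 = 80 R - 4 = -4 + 80 R$)
$- 12 \left(8 - 12\right) + k{\left(A{\left(6 + 3 \right)} \right)} = - 12 \left(8 - 12\right) - \left(4 - 80 \cdot 2 \left(6 + 3\right) \left(4 + \left(6 + 3\right)\right)\right) = \left(-12\right) \left(-4\right) - \left(4 - 80 \cdot 2 \cdot 9 \left(4 + 9\right)\right) = 48 - \left(4 - 80 \cdot 2 \cdot 9 \cdot 13\right) = 48 + \left(-4 + 80 \cdot 234\right) = 48 + \left(-4 + 18720\right) = 48 + 18716 = 18764$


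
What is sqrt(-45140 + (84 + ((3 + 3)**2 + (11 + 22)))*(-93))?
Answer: I*sqrt(59369) ≈ 243.66*I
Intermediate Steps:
sqrt(-45140 + (84 + ((3 + 3)**2 + (11 + 22)))*(-93)) = sqrt(-45140 + (84 + (6**2 + 33))*(-93)) = sqrt(-45140 + (84 + (36 + 33))*(-93)) = sqrt(-45140 + (84 + 69)*(-93)) = sqrt(-45140 + 153*(-93)) = sqrt(-45140 - 14229) = sqrt(-59369) = I*sqrt(59369)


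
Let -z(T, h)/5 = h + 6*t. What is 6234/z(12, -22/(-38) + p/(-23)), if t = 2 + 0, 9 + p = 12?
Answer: -1362129/13600 ≈ -100.16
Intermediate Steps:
p = 3 (p = -9 + 12 = 3)
t = 2
z(T, h) = -60 - 5*h (z(T, h) = -5*(h + 6*2) = -5*(h + 12) = -5*(12 + h) = -60 - 5*h)
6234/z(12, -22/(-38) + p/(-23)) = 6234/(-60 - 5*(-22/(-38) + 3/(-23))) = 6234/(-60 - 5*(-22*(-1/38) + 3*(-1/23))) = 6234/(-60 - 5*(11/19 - 3/23)) = 6234/(-60 - 5*196/437) = 6234/(-60 - 980/437) = 6234/(-27200/437) = 6234*(-437/27200) = -1362129/13600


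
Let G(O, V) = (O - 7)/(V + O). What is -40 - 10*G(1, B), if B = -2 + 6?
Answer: -28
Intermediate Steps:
B = 4
G(O, V) = (-7 + O)/(O + V)
-40 - 10*G(1, B) = -40 - 10*(-7 + 1)/(1 + 4) = -40 - 10*(-6)/5 = -40 - 2*(-6) = -40 - 10*(-6/5) = -40 + 12 = -28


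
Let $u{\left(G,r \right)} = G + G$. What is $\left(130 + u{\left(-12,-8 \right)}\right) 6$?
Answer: $636$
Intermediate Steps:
$u{\left(G,r \right)} = 2 G$
$\left(130 + u{\left(-12,-8 \right)}\right) 6 = \left(130 + 2 \left(-12\right)\right) 6 = \left(130 - 24\right) 6 = 106 \cdot 6 = 636$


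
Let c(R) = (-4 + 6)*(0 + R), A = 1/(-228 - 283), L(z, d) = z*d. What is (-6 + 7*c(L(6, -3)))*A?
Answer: 258/511 ≈ 0.50489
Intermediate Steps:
L(z, d) = d*z
A = -1/511 (A = 1/(-511) = -1/511 ≈ -0.0019569)
c(R) = 2*R
(-6 + 7*c(L(6, -3)))*A = (-6 + 7*(2*(-3*6)))*(-1/511) = (-6 + 7*(2*(-18)))*(-1/511) = (-6 + 7*(-36))*(-1/511) = (-6 - 252)*(-1/511) = -258*(-1/511) = 258/511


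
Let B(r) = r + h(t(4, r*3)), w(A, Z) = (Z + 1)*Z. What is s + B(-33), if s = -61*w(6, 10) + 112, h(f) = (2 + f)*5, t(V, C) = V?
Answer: -6601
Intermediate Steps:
h(f) = 10 + 5*f
w(A, Z) = Z*(1 + Z) (w(A, Z) = (1 + Z)*Z = Z*(1 + Z))
B(r) = 30 + r (B(r) = r + (10 + 5*4) = r + (10 + 20) = r + 30 = 30 + r)
s = -6598 (s = -610*(1 + 10) + 112 = -610*11 + 112 = -61*110 + 112 = -6710 + 112 = -6598)
s + B(-33) = -6598 + (30 - 33) = -6598 - 3 = -6601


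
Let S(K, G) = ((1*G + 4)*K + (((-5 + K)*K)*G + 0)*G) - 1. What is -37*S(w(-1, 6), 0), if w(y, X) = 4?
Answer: -555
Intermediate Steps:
S(K, G) = -1 + K*(4 + G) + K*G²*(-5 + K) (S(K, G) = ((G + 4)*K + ((K*(-5 + K))*G + 0)*G) - 1 = ((4 + G)*K + (G*K*(-5 + K) + 0)*G) - 1 = (K*(4 + G) + (G*K*(-5 + K))*G) - 1 = (K*(4 + G) + K*G²*(-5 + K)) - 1 = -1 + K*(4 + G) + K*G²*(-5 + K))
-37*S(w(-1, 6), 0) = -37*(-1 + 4*4 + 0*4 + 0²*4² - 5*4*0²) = -37*(-1 + 16 + 0 + 0*16 - 5*4*0) = -37*(-1 + 16 + 0 + 0 + 0) = -37*15 = -555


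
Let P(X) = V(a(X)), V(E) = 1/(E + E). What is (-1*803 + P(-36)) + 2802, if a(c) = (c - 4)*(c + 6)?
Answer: 4797601/2400 ≈ 1999.0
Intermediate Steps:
a(c) = (-4 + c)*(6 + c)
V(E) = 1/(2*E)
P(X) = 1/(2*(-24 + X² + 2*X))
(-1*803 + P(-36)) + 2802 = (-1*803 + 1/(2*(-24 + (-36)² + 2*(-36)))) + 2802 = (-803 + 1/(2*(-24 + 1296 - 72))) + 2802 = (-803 + (½)/1200) + 2802 = (-803 + (½)*(1/1200)) + 2802 = (-803 + 1/2400) + 2802 = -1927199/2400 + 2802 = 4797601/2400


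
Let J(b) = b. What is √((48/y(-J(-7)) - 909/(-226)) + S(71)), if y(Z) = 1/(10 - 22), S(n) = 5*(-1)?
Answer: I*√29469722/226 ≈ 24.02*I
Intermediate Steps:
S(n) = -5
y(Z) = -1/12 (y(Z) = 1/(-12) = -1/12)
√((48/y(-J(-7)) - 909/(-226)) + S(71)) = √((48/(-1/12) - 909/(-226)) - 5) = √((48*(-12) - 909*(-1/226)) - 5) = √((-576 + 909/226) - 5) = √(-129267/226 - 5) = √(-130397/226) = I*√29469722/226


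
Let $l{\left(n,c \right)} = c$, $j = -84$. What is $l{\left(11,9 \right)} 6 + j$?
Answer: $-30$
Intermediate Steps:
$l{\left(11,9 \right)} 6 + j = 9 \cdot 6 - 84 = 54 - 84 = -30$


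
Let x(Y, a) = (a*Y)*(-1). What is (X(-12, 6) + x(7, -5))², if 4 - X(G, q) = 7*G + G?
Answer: 18225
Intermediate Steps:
X(G, q) = 4 - 8*G (X(G, q) = 4 - (7*G + G) = 4 - 8*G)
x(Y, a) = -Y*a (x(Y, a) = (Y*a)*(-1) = -Y*a)
(X(-12, 6) + x(7, -5))² = ((4 - 8*(-12)) - 1*7*(-5))² = ((4 + 96) + 35)² = (100 + 35)² = 135² = 18225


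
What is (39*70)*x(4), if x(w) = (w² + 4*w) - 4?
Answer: 76440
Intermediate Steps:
x(w) = -4 + w² + 4*w
(39*70)*x(4) = (39*70)*(-4 + 4² + 4*4) = 2730*(-4 + 16 + 16) = 2730*28 = 76440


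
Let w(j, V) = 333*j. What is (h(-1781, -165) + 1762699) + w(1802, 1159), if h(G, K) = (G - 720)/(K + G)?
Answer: 4597943191/1946 ≈ 2.3628e+6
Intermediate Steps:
h(G, K) = (-720 + G)/(G + K)
(h(-1781, -165) + 1762699) + w(1802, 1159) = ((-720 - 1781)/(-1781 - 165) + 1762699) + 333*1802 = (-2501/(-1946) + 1762699) + 600066 = (-1/1946*(-2501) + 1762699) + 600066 = (2501/1946 + 1762699) + 600066 = 3430214755/1946 + 600066 = 4597943191/1946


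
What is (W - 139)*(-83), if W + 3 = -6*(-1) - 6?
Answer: 11786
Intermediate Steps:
W = -3 (W = -3 + (-6*(-1) - 6) = -3 + (6 - 6) = -3 + 0 = -3)
(W - 139)*(-83) = (-3 - 139)*(-83) = -142*(-83) = 11786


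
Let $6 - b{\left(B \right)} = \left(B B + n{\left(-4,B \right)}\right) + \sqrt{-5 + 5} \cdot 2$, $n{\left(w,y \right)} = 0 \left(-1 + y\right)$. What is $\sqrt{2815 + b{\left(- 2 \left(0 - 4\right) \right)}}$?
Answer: $\sqrt{2757} \approx 52.507$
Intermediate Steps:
$n{\left(w,y \right)} = 0$
$b{\left(B \right)} = 6 - B^{2}$ ($b{\left(B \right)} = 6 - \left(\left(B B + 0\right) + \sqrt{-5 + 5} \cdot 2\right) = 6 - \left(\left(B^{2} + 0\right) + \sqrt{0} \cdot 2\right) = 6 - \left(B^{2} + 0 \cdot 2\right) = 6 - \left(B^{2} + 0\right) = 6 - B^{2}$)
$\sqrt{2815 + b{\left(- 2 \left(0 - 4\right) \right)}} = \sqrt{2815 + \left(6 - \left(- 2 \left(0 - 4\right)\right)^{2}\right)} = \sqrt{2815 + \left(6 - \left(\left(-2\right) \left(-4\right)\right)^{2}\right)} = \sqrt{2815 + \left(6 - 8^{2}\right)} = \sqrt{2815 + \left(6 - 64\right)} = \sqrt{2815 - 58} = \sqrt{2757}$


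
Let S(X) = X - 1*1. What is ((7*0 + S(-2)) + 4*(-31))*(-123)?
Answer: 15621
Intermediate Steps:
S(X) = -1 + X (S(X) = X - 1 = -1 + X)
((7*0 + S(-2)) + 4*(-31))*(-123) = ((7*0 + (-1 - 2)) + 4*(-31))*(-123) = ((0 - 3) - 124)*(-123) = (-3 - 124)*(-123) = -127*(-123) = 15621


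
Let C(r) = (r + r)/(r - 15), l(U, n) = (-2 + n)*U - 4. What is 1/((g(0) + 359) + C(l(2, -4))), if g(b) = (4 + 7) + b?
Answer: 31/11502 ≈ 0.0026952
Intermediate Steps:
l(U, n) = -4 + U*(-2 + n) (l(U, n) = U*(-2 + n) - 4 = -4 + U*(-2 + n))
C(r) = 2*r/(-15 + r) (C(r) = (2*r)/(-15 + r) = 2*r/(-15 + r))
g(b) = 11 + b
1/((g(0) + 359) + C(l(2, -4))) = 1/(((11 + 0) + 359) + 2*(-4 - 2*2 + 2*(-4))/(-15 + (-4 - 2*2 + 2*(-4)))) = 1/((11 + 359) + 2*(-4 - 4 - 8)/(-15 + (-4 - 4 - 8))) = 1/(370 + 2*(-16)/(-15 - 16)) = 1/(370 + 2*(-16)/(-31)) = 1/(370 + 2*(-16)*(-1/31)) = 1/(370 + 32/31) = 1/(11502/31) = 31/11502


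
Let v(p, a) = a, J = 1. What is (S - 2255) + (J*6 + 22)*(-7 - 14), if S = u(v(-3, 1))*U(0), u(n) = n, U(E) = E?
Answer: -2843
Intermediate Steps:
S = 0 (S = 1*0 = 0)
(S - 2255) + (J*6 + 22)*(-7 - 14) = (0 - 2255) + (1*6 + 22)*(-7 - 14) = -2255 + (6 + 22)*(-21) = -2255 + 28*(-21) = -2255 - 588 = -2843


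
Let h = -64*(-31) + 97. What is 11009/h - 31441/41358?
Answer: 389881501/86065998 ≈ 4.5300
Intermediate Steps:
h = 2081 (h = 1984 + 97 = 2081)
11009/h - 31441/41358 = 11009/2081 - 31441/41358 = 389881501/86065998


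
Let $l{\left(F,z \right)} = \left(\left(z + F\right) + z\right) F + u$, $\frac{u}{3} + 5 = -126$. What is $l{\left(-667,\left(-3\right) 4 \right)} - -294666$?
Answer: $755170$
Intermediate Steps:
$u = -393$ ($u = -15 + 3 \left(-126\right) = -15 - 378 = -393$)
$l{\left(F,z \right)} = -393 + F \left(F + 2 z\right)$ ($l{\left(F,z \right)} = \left(\left(z + F\right) + z\right) F - 393 = \left(\left(F + z\right) + z\right) F - 393 = \left(F + 2 z\right) F - 393 = F \left(F + 2 z\right) - 393 = -393 + F \left(F + 2 z\right)$)
$l{\left(-667,\left(-3\right) 4 \right)} - -294666 = \left(-393 + \left(-667\right)^{2} + 2 \left(-667\right) \left(\left(-3\right) 4\right)\right) - -294666 = \left(-393 + 444889 + 2 \left(-667\right) \left(-12\right)\right) + 294666 = \left(-393 + 444889 + 16008\right) + 294666 = 460504 + 294666 = 755170$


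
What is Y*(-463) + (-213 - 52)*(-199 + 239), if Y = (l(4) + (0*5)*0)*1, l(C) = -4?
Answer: -8748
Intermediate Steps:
Y = -4 (Y = (-4 + (0*5)*0)*1 = (-4 + 0*0)*1 = (-4 + 0)*1 = -4*1 = -4)
Y*(-463) + (-213 - 52)*(-199 + 239) = -4*(-463) + (-213 - 52)*(-199 + 239) = 1852 - 265*40 = 1852 - 10600 = -8748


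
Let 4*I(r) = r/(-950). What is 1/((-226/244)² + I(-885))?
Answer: 2827960/3084727 ≈ 0.91676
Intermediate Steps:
I(r) = -r/3800 (I(r) = (r/(-950))/4 = (r*(-1/950))/4 = (-r/950)/4 = -r/3800)
1/((-226/244)² + I(-885)) = 1/((-226/244)² - 1/3800*(-885)) = 1/((-226*1/244)² + 177/760) = 1/((-113/122)² + 177/760) = 1/(12769/14884 + 177/760) = 1/(3084727/2827960) = 2827960/3084727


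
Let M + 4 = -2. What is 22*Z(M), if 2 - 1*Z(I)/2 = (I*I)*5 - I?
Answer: -8096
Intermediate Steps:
M = -6 (M = -4 - 2 = -6)
Z(I) = 4 - 10*I² + 2*I (Z(I) = 4 - 2*((I*I)*5 - I) = 4 - 2*(I²*5 - I) = 4 - 2*(5*I² - I) = 4 - 2*(-I + 5*I²) = 4 + (-10*I² + 2*I) = 4 - 10*I² + 2*I)
22*Z(M) = 22*(4 - 10*(-6)² + 2*(-6)) = 22*(4 - 10*36 - 12) = 22*(4 - 360 - 12) = 22*(-368) = -8096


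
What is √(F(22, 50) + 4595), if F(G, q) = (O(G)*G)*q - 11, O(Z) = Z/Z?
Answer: 14*√29 ≈ 75.392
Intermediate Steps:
O(Z) = 1
F(G, q) = -11 + G*q (F(G, q) = (1*G)*q - 11 = G*q - 11 = -11 + G*q)
√(F(22, 50) + 4595) = √((-11 + 22*50) + 4595) = √((-11 + 1100) + 4595) = √(1089 + 4595) = √5684 = 14*√29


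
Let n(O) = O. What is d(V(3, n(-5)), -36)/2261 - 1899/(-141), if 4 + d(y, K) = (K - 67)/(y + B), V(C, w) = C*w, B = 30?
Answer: 21460534/1594005 ≈ 13.463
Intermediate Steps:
d(y, K) = -4 + (-67 + K)/(30 + y) (d(y, K) = -4 + (K - 67)/(y + 30) = -4 + (-67 + K)/(30 + y))
d(V(3, n(-5)), -36)/2261 - 1899/(-141) = ((-187 - 36 - 12*(-5))/(30 + 3*(-5)))/2261 - 1899/(-141) = ((-187 - 36 - 4*(-15))/(30 - 15))*(1/2261) - 1899*(-1/141) = ((-187 - 36 + 60)/15)*(1/2261) + 633/47 = ((1/15)*(-163))*(1/2261) + 633/47 = -163/15*1/2261 + 633/47 = -163/33915 + 633/47 = 21460534/1594005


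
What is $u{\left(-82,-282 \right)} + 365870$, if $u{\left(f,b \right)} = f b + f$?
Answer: $388912$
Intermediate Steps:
$u{\left(f,b \right)} = f + b f$ ($u{\left(f,b \right)} = b f + f = f + b f$)
$u{\left(-82,-282 \right)} + 365870 = - 82 \left(1 - 282\right) + 365870 = \left(-82\right) \left(-281\right) + 365870 = 23042 + 365870 = 388912$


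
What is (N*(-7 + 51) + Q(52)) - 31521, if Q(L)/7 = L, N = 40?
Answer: -29397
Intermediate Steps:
Q(L) = 7*L
(N*(-7 + 51) + Q(52)) - 31521 = (40*(-7 + 51) + 7*52) - 31521 = (40*44 + 364) - 31521 = (1760 + 364) - 31521 = 2124 - 31521 = -29397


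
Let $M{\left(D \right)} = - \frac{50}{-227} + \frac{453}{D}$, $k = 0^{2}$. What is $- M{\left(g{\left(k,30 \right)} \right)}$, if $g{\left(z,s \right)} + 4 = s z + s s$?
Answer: $- \frac{147631}{203392} \approx -0.72584$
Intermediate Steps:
$k = 0$
$g{\left(z,s \right)} = -4 + s^{2} + s z$ ($g{\left(z,s \right)} = -4 + \left(s z + s s\right) = -4 + \left(s z + s^{2}\right) = -4 + \left(s^{2} + s z\right) = -4 + s^{2} + s z$)
$M{\left(D \right)} = \frac{50}{227} + \frac{453}{D}$ ($M{\left(D \right)} = \left(-50\right) \left(- \frac{1}{227}\right) + \frac{453}{D} = \frac{50}{227} + \frac{453}{D}$)
$- M{\left(g{\left(k,30 \right)} \right)} = - (\frac{50}{227} + \frac{453}{-4 + 30^{2} + 30 \cdot 0}) = - (\frac{50}{227} + \frac{453}{-4 + 900 + 0}) = - (\frac{50}{227} + \frac{453}{896}) = \left(-1\right) \frac{147631}{203392} = - \frac{147631}{203392}$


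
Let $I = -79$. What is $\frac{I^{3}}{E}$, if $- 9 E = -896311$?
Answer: $- \frac{4437351}{896311} \approx -4.9507$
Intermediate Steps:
$E = \frac{896311}{9}$ ($E = \left(- \frac{1}{9}\right) \left(-896311\right) = \frac{896311}{9} \approx 99590.0$)
$\frac{I^{3}}{E} = \frac{\left(-79\right)^{3}}{\frac{896311}{9}} = \left(-493039\right) \frac{9}{896311} = - \frac{4437351}{896311}$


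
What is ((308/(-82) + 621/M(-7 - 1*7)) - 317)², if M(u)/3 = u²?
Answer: 6600321053881/64577296 ≈ 1.0221e+5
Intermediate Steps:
M(u) = 3*u²
((308/(-82) + 621/M(-7 - 1*7)) - 317)² = ((308/(-82) + 621/((3*(-7 - 1*7)²))) - 317)² = ((308*(-1/82) + 621/((3*(-7 - 7)²))) - 317)² = ((-154/41 + 621/((3*(-14)²))) - 317)² = ((-154/41 + 621/((3*196))) - 317)² = ((-154/41 + 621/588) - 317)² = ((-154/41 + 621*(1/588)) - 317)² = ((-154/41 + 207/196) - 317)² = (-21697/8036 - 317)² = (-2569109/8036)² = 6600321053881/64577296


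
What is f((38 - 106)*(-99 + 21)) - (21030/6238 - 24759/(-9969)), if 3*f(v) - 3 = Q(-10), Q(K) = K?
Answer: -254598415/31093311 ≈ -8.1882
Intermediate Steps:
f(v) = -7/3 (f(v) = 1 + (⅓)*(-10) = 1 - 10/3 = -7/3)
f((38 - 106)*(-99 + 21)) - (21030/6238 - 24759/(-9969)) = -7/3 - (21030/6238 - 24759/(-9969)) = -7/3 - (21030*(1/6238) - 24759*(-1/9969)) = -7/3 - (10515/3119 + 8253/3323) = -7/3 - 1*60682452/10364437 = -7/3 - 60682452/10364437 = -254598415/31093311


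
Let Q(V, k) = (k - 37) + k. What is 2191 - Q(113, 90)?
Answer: 2048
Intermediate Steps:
Q(V, k) = -37 + 2*k (Q(V, k) = (-37 + k) + k = -37 + 2*k)
2191 - Q(113, 90) = 2191 - (-37 + 2*90) = 2191 - (-37 + 180) = 2191 - 1*143 = 2191 - 143 = 2048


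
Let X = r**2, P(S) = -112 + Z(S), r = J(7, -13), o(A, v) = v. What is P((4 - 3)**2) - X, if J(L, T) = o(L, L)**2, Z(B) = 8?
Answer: -2505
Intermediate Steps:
J(L, T) = L**2
r = 49 (r = 7**2 = 49)
P(S) = -104 (P(S) = -112 + 8 = -104)
X = 2401 (X = 49**2 = 2401)
P((4 - 3)**2) - X = -104 - 1*2401 = -104 - 2401 = -2505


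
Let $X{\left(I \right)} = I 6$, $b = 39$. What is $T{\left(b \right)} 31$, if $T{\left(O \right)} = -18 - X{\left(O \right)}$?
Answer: $-7812$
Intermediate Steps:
$X{\left(I \right)} = 6 I$
$T{\left(O \right)} = -18 - 6 O$
$T{\left(b \right)} 31 = \left(-18 - 234\right) 31 = \left(-252\right) 31 = -7812$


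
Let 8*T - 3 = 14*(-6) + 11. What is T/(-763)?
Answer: 5/436 ≈ 0.011468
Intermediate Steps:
T = -35/4 (T = 3/8 + (14*(-6) + 11)/8 = 3/8 + (-84 + 11)/8 = 3/8 + (⅛)*(-73) = 3/8 - 73/8 = -35/4 ≈ -8.7500)
T/(-763) = -35/4/(-763) = -35/4*(-1/763) = 5/436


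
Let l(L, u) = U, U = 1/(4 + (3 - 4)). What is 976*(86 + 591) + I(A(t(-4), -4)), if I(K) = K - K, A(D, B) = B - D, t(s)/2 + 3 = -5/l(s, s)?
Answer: 660752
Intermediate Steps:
U = ⅓ (U = 1/(4 - 1) = 1/3 = ⅓ ≈ 0.33333)
l(L, u) = ⅓
t(s) = -36 (t(s) = -6 + 2*(-5/⅓) = -6 + 2*(-5*3) = -6 + 2*(-15) = -6 - 30 = -36)
I(K) = 0
976*(86 + 591) + I(A(t(-4), -4)) = 976*(86 + 591) + 0 = 976*677 + 0 = 660752 + 0 = 660752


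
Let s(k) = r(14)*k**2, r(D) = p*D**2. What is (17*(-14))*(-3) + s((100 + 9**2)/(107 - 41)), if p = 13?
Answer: 21646303/1089 ≈ 19877.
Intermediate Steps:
r(D) = 13*D**2
s(k) = 2548*k**2 (s(k) = (13*14**2)*k**2 = (13*196)*k**2 = 2548*k**2)
(17*(-14))*(-3) + s((100 + 9**2)/(107 - 41)) = (17*(-14))*(-3) + 2548*((100 + 9**2)/(107 - 41))**2 = -238*(-3) + 2548*((100 + 81)/66)**2 = 714 + 2548*(181*(1/66))**2 = 714 + 2548*(181/66)**2 = 714 + 2548*(32761/4356) = 714 + 20868757/1089 = 21646303/1089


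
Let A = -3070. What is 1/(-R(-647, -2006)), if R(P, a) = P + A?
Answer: 1/3717 ≈ 0.00026903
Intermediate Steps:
R(P, a) = -3070 + P (R(P, a) = P - 3070 = -3070 + P)
1/(-R(-647, -2006)) = 1/(-(-3070 - 647)) = 1/(-1*(-3717)) = 1/3717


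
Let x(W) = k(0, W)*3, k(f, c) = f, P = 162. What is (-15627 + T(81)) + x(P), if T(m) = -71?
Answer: -15698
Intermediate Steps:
x(W) = 0 (x(W) = 0*3 = 0)
(-15627 + T(81)) + x(P) = (-15627 - 71) + 0 = -15698 + 0 = -15698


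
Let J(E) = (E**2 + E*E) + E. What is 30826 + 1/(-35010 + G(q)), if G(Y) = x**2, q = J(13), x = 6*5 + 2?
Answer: 1047652435/33986 ≈ 30826.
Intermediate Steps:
x = 32 (x = 30 + 2 = 32)
J(E) = E + 2*E**2 (J(E) = (E**2 + E**2) + E = 2*E**2 + E = E + 2*E**2)
q = 351 (q = 13*(1 + 2*13) = 13*(1 + 26) = 13*27 = 351)
G(Y) = 1024 (G(Y) = 32**2 = 1024)
30826 + 1/(-35010 + G(q)) = 30826 + 1/(-35010 + 1024) = 30826 + 1/(-33986) = 30826 - 1/33986 = 1047652435/33986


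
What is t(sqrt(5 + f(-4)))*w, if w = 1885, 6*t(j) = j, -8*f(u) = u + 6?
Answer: 1885*sqrt(19)/12 ≈ 684.71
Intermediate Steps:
f(u) = -3/4 - u/8 (f(u) = -(u + 6)/8 = -(6 + u)/8 = -3/4 - u/8)
t(j) = j/6
t(sqrt(5 + f(-4)))*w = (sqrt(5 + (-3/4 - 1/8*(-4)))/6)*1885 = (sqrt(5 + (-3/4 + 1/2))/6)*1885 = (sqrt(5 - 1/4)/6)*1885 = (sqrt(19/4)/6)*1885 = ((sqrt(19)/2)/6)*1885 = (sqrt(19)/12)*1885 = 1885*sqrt(19)/12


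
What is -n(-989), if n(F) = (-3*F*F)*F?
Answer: -2902085007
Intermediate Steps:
n(F) = -3*F³ (n(F) = (-3*F²)*F = -3*F³)
-n(-989) = -(-3)*(-989)³ = -(-3)*(-967361669) = -1*2902085007 = -2902085007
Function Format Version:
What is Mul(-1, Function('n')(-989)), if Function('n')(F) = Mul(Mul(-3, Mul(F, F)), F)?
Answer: -2902085007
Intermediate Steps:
Function('n')(F) = Mul(-3, Pow(F, 3)) (Function('n')(F) = Mul(Mul(-3, Pow(F, 2)), F) = Mul(-3, Pow(F, 3)))
Mul(-1, Function('n')(-989)) = Mul(-1, Mul(-3, Pow(-989, 3))) = Mul(-1, Mul(-3, -967361669)) = Mul(-1, 2902085007) = -2902085007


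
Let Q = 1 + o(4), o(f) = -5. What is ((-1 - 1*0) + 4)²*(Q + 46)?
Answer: 378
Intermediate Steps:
Q = -4 (Q = 1 - 5 = -4)
((-1 - 1*0) + 4)²*(Q + 46) = ((-1 - 1*0) + 4)²*(-4 + 46) = ((-1 + 0) + 4)²*42 = (-1 + 4)²*42 = 3²*42 = 9*42 = 378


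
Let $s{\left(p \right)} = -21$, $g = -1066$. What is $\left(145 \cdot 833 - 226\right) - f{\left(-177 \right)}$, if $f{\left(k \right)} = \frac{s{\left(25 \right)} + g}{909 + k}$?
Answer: $\frac{88250275}{732} \approx 1.2056 \cdot 10^{5}$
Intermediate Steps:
$f{\left(k \right)} = - \frac{1087}{909 + k}$ ($f{\left(k \right)} = \frac{-21 - 1066}{909 + k} = - \frac{1087}{909 + k}$)
$\left(145 \cdot 833 - 226\right) - f{\left(-177 \right)} = \left(145 \cdot 833 - 226\right) - - \frac{1087}{909 - 177} = \left(120785 - 226\right) - - \frac{1087}{732} = 120559 - \left(-1087\right) \frac{1}{732} = 120559 - - \frac{1087}{732} = 120559 + \frac{1087}{732} = \frac{88250275}{732}$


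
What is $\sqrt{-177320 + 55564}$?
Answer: $2 i \sqrt{30439} \approx 348.94 i$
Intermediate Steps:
$\sqrt{-177320 + 55564} = \sqrt{-121756} = 2 i \sqrt{30439}$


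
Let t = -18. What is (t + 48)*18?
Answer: 540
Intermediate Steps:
(t + 48)*18 = (-18 + 48)*18 = 30*18 = 540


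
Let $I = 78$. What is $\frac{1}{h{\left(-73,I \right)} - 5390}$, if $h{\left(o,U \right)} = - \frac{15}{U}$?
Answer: $- \frac{26}{140145} \approx -0.00018552$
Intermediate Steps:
$\frac{1}{h{\left(-73,I \right)} - 5390} = \frac{1}{- \frac{15}{78} - 5390} = \frac{1}{\left(-15\right) \frac{1}{78} - 5390} = \frac{1}{- \frac{5}{26} - 5390} = \frac{1}{- \frac{140145}{26}} = - \frac{26}{140145}$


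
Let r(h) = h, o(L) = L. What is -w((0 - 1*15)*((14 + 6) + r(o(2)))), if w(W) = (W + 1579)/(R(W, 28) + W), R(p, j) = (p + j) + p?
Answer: 1249/962 ≈ 1.2983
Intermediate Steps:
R(p, j) = j + 2*p (R(p, j) = (j + p) + p = j + 2*p)
w(W) = (1579 + W)/(28 + 3*W) (w(W) = (W + 1579)/((28 + 2*W) + W) = (1579 + W)/(28 + 3*W))
-w((0 - 1*15)*((14 + 6) + r(o(2)))) = -(1579 + (0 - 1*15)*((14 + 6) + 2))/(28 + 3*((0 - 1*15)*((14 + 6) + 2))) = -(1579 + (0 - 15)*(20 + 2))/(28 + 3*((0 - 15)*(20 + 2))) = -(1579 - 15*22)/(28 + 3*(-15*22)) = -(1579 - 330)/(28 + 3*(-330)) = -1249/(28 - 990) = -1249/(-962) = -(-1)*1249/962 = -1*(-1249/962) = 1249/962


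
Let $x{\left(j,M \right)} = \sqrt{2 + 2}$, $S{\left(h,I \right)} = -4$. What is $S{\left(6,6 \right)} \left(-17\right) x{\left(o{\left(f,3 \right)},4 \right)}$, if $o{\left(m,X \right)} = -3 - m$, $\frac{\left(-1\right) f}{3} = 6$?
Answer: $136$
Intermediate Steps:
$f = -18$ ($f = \left(-3\right) 6 = -18$)
$x{\left(j,M \right)} = 2$ ($x{\left(j,M \right)} = \sqrt{4} = 2$)
$S{\left(6,6 \right)} \left(-17\right) x{\left(o{\left(f,3 \right)},4 \right)} = \left(-4\right) \left(-17\right) 2 = 68 \cdot 2 = 136$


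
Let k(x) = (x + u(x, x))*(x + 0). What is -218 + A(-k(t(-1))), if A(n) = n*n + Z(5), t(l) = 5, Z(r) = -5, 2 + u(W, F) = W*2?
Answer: 4002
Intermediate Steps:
u(W, F) = -2 + 2*W (u(W, F) = -2 + W*2 = -2 + 2*W)
k(x) = x*(-2 + 3*x) (k(x) = (x + (-2 + 2*x))*(x + 0) = (-2 + 3*x)*x = x*(-2 + 3*x))
A(n) = -5 + n² (A(n) = n*n - 5 = n² - 5 = -5 + n²)
-218 + A(-k(t(-1))) = -218 + (-5 + (-5*(-2 + 3*5))²) = -218 + (-5 + (-5*(-2 + 15))²) = -218 + (-5 + (-5*13)²) = -218 + (-5 + (-1*65)²) = -218 + (-5 + (-65)²) = -218 + (-5 + 4225) = -218 + 4220 = 4002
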